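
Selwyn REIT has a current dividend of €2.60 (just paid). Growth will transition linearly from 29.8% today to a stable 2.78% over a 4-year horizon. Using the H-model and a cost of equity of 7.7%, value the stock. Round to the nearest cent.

H-model: P₀ = D₀[(1+g_L) + H(g_S−g_L)]/(r−g_L), with H = 4/2 = 2.
P₀ = 2.60 × [(1+0.0278) + 2×(0.298−0.0278)] / (0.077−0.0278)
   = 2.60 × 1.5682 / 0.0492 = 82.8724

€82.87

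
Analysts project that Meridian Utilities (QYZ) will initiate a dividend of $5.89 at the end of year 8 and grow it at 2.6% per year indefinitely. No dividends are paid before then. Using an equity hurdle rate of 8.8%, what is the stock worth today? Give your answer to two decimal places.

Deferred-dividend DDM. At t=7 the remaining stream is a growing perpetuity with first payment D_8 = 5.89.
V_7 = D_8/(r−g) = 5.89/(0.088−0.026) = 95.0000
P₀ = V_7/(1+r)^7 = 95.0000/(1+0.088)^7 = 52.6407

$52.64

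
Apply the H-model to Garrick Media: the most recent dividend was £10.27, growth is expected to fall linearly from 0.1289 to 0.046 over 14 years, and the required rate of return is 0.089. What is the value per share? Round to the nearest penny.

H-model: P₀ = D₀[(1+g_L) + H(g_S−g_L)]/(r−g_L), with H = 14/2 = 7.
P₀ = 10.27 × [(1+0.046) + 7×(0.1289−0.046)] / (0.089−0.046)
   = 10.27 × 1.6263 / 0.043 = 388.4210

£388.42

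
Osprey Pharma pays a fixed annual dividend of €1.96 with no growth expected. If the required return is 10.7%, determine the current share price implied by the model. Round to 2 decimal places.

€18.32

Zero-growth DDM (perpetuity): P₀ = D/r = 1.96 / 0.107 = 18.3178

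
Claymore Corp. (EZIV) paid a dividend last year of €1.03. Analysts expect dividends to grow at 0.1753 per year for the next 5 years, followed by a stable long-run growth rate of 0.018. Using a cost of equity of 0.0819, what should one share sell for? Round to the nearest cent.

€31.47

Two-stage DDM. Project D₁…D_5 at 0.1753, terminal growth 0.018, discount at r = 0.0819.
D_1 = 1.2106
D_2 = 1.4228
D_3 = 1.6722
D_4 = 1.9653
D_5 = 2.3098
Terminal value at t=5: TV = D_6/(r−g) = 2.3514/(0.0819−0.018) = 36.7983
P₀ = 1.2106/(1+0.0819)^1 + 1.4228/(1+0.0819)^2 + 1.6722/(1+0.0819)^3 + 1.9653/(1+0.0819)^4 + 2.3098/(1+0.0819)^5 + 36.7983/(1+0.0819)^5 = 31.4728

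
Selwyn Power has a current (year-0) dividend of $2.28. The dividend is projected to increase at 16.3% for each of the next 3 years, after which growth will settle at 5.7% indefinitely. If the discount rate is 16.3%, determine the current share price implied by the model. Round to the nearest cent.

$29.58

Two-stage DDM. Project D₁…D_3 at 0.163, terminal growth 0.057, discount at r = 0.163.
D_1 = 2.6516
D_2 = 3.0839
D_3 = 3.5865
Terminal value at t=3: TV = D_4/(r−g) = 3.7910/(0.163−0.057) = 35.7638
P₀ = 2.6516/(1+0.163)^1 + 3.0839/(1+0.163)^2 + 3.5865/(1+0.163)^3 + 35.7638/(1+0.163)^3 = 29.5755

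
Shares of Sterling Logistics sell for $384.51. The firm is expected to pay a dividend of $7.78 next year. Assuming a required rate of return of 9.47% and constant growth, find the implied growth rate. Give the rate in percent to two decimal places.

7.45%

From P₀ = D₁/(r − g), the implied growth is g = r − D₁/P₀.
g = 0.0947 − 7.78/384.51 = 0.0947 − 0.02023 = 0.07447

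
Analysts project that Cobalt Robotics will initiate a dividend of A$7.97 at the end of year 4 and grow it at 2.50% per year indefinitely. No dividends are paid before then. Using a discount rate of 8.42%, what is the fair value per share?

A$105.64

Deferred-dividend DDM. At t=3 the remaining stream is a growing perpetuity with first payment D_4 = 7.97.
V_3 = D_4/(r−g) = 7.97/(0.0842−0.025) = 134.6284
P₀ = V_3/(1+r)^3 = 134.6284/(1+0.0842)^3 = 105.6351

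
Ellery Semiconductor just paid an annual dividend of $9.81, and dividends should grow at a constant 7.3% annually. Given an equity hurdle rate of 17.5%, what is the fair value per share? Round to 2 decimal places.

Gordon growth model: P₀ = D₁/(r − g). D₁ = 9.81 × (1 + 0.073) = 10.5261.
P₀ = 10.5261 / (0.175 − 0.073) = 10.5261 / 0.102 = 103.1974

$103.20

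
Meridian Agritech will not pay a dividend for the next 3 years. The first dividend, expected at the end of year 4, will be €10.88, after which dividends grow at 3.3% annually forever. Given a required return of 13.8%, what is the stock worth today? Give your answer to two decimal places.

€70.31

Deferred-dividend DDM. At t=3 the remaining stream is a growing perpetuity with first payment D_4 = 10.88.
V_3 = D_4/(r−g) = 10.88/(0.138−0.033) = 103.6190
P₀ = V_3/(1+r)^3 = 103.6190/(1+0.138)^3 = 70.3093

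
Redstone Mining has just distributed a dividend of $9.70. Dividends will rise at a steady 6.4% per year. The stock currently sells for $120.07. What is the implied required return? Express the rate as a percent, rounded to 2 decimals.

15.00%

Rearranging the constant-growth DDM: r = D₁/P₀ + g.
D₁ = 9.70 × (1 + 0.064) = 10.3208.
r = 10.3208 / 120.07 + 0.064 = 0.08596 + 0.064 = 0.14996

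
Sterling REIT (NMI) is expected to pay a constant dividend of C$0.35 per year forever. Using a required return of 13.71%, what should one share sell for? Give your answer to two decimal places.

Zero-growth DDM (perpetuity): P₀ = D/r = 0.35 / 0.1371 = 2.5529

C$2.55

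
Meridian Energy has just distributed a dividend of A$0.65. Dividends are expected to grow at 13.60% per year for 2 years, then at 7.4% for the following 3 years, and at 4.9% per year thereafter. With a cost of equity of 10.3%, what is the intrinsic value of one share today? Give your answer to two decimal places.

A$15.69

Three-stage DDM. Project D₁…D_5; terminal Gordon value at t=5 with g = 0.049; discount at r = 0.103.
D_1 = 0.7384
D_2 = 0.8388
D_3 = 0.9009
D_4 = 0.9676
D_5 = 1.0392
TV_5 = 1.0901/(0.103−0.049) = 20.1867
P₀ = Σ Dₜ/(1+r)ᵗ + TV_5/(1+r)^5 = 15.6853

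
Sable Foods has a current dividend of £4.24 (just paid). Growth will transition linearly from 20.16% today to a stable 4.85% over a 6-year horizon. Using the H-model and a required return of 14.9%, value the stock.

£63.61

H-model: P₀ = D₀[(1+g_L) + H(g_S−g_L)]/(r−g_L), with H = 6/2 = 3.
P₀ = 4.24 × [(1+0.0485) + 3×(0.2016−0.0485)] / (0.149−0.0485)
   = 4.24 × 1.5078 / 0.1005 = 63.6127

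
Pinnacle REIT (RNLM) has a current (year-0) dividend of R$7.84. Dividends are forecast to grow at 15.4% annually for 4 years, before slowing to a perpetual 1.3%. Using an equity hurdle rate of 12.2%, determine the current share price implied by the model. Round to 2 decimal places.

Two-stage DDM. Project D₁…D_4 at 0.154, terminal growth 0.013, discount at r = 0.122.
D_1 = 9.0474
D_2 = 10.4407
D_3 = 12.0485
D_4 = 13.9040
Terminal value at t=4: TV = D_5/(r−g) = 14.0847/(0.122−0.013) = 129.2178
P₀ = 9.0474/(1+0.122)^1 + 10.4407/(1+0.122)^2 + 12.0485/(1+0.122)^3 + 13.9040/(1+0.122)^4 + 129.2178/(1+0.122)^4 = 115.1970

R$115.20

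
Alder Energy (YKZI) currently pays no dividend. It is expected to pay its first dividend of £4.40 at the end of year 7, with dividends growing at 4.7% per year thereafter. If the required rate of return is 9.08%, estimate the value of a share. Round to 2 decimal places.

Deferred-dividend DDM. At t=6 the remaining stream is a growing perpetuity with first payment D_7 = 4.40.
V_6 = D_7/(r−g) = 4.40/(0.0908−0.047) = 100.4566
P₀ = V_6/(1+r)^6 = 100.4566/(1+0.0908)^6 = 59.6359

£59.64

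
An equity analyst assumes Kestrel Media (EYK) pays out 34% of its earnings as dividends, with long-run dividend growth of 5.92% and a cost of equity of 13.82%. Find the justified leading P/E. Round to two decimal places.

Justified leading P/E = b/(r−g) = 0.34/(0.1382−0.0592) = 4.3038

4.30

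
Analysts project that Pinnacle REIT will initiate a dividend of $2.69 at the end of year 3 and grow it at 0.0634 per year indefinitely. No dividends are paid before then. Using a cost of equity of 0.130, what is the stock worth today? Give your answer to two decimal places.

$31.63

Deferred-dividend DDM. At t=2 the remaining stream is a growing perpetuity with first payment D_3 = 2.69.
V_2 = D_3/(r−g) = 2.69/(0.13−0.0634) = 40.3904
P₀ = V_2/(1+r)^2 = 40.3904/(1+0.13)^2 = 31.6316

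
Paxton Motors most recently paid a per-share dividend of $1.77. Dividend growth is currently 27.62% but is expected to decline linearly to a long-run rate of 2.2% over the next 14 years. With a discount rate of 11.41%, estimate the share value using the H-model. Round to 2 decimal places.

H-model: P₀ = D₀[(1+g_L) + H(g_S−g_L)]/(r−g_L), with H = 14/2 = 7.
P₀ = 1.77 × [(1+0.022) + 7×(0.2762−0.022)] / (0.1141−0.022)
   = 1.77 × 2.8014 / 0.0921 = 53.8380

$53.84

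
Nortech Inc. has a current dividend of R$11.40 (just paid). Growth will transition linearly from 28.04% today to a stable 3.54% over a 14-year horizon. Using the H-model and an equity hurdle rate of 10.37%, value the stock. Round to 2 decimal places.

R$459.07

H-model: P₀ = D₀[(1+g_L) + H(g_S−g_L)]/(r−g_L), with H = 14/2 = 7.
P₀ = 11.40 × [(1+0.0354) + 7×(0.2804−0.0354)] / (0.1037−0.0354)
   = 11.40 × 2.7504 / 0.0683 = 459.0712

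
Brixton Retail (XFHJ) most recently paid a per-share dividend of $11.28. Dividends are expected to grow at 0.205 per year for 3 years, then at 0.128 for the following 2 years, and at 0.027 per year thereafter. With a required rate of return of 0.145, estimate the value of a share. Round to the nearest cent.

$174.28

Three-stage DDM. Project D₁…D_5; terminal Gordon value at t=5 with g = 0.027; discount at r = 0.145.
D_1 = 13.5924
D_2 = 16.3788
D_3 = 19.7365
D_4 = 22.2628
D_5 = 25.1124
TV_5 = 25.7904/(0.145−0.027) = 218.5631
P₀ = Σ Dₜ/(1+r)ᵗ + TV_5/(1+r)^5 = 174.2829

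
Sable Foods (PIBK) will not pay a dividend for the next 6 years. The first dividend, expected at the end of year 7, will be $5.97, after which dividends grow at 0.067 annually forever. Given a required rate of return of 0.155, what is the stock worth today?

$28.58

Deferred-dividend DDM. At t=6 the remaining stream is a growing perpetuity with first payment D_7 = 5.97.
V_6 = D_7/(r−g) = 5.97/(0.155−0.067) = 67.8409
P₀ = V_6/(1+r)^6 = 67.8409/(1+0.155)^6 = 28.5759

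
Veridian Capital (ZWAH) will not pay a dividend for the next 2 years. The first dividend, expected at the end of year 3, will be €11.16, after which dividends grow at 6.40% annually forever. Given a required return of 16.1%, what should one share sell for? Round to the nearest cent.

Deferred-dividend DDM. At t=2 the remaining stream is a growing perpetuity with first payment D_3 = 11.16.
V_2 = D_3/(r−g) = 11.16/(0.161−0.064) = 115.0515
P₀ = V_2/(1+r)^2 = 115.0515/(1+0.161)^2 = 85.3548

€85.35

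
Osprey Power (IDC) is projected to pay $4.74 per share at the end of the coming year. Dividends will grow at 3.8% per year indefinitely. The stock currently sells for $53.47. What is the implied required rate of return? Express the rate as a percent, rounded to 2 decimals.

12.66%

Rearranging the constant-growth DDM: r = D₁/P₀ + g.
r = 4.7400 / 53.47 + 0.038 = 0.08865 + 0.038 = 0.12665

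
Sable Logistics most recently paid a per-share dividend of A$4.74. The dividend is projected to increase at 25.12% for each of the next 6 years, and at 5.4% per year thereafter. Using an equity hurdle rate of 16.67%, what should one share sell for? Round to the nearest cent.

A$104.02

Two-stage DDM. Project D₁…D_6 at 0.2512, terminal growth 0.054, discount at r = 0.1667.
D_1 = 5.9307
D_2 = 7.4205
D_3 = 9.2845
D_4 = 11.6168
D_5 = 14.5349
D_6 = 18.1861
Terminal value at t=6: TV = D_7/(r−g) = 19.1681/(0.1667−0.054) = 170.0809
P₀ = 5.9307/(1+0.1667)^1 + 7.4205/(1+0.1667)^2 + 9.2845/(1+0.1667)^3 + 11.6168/(1+0.1667)^4 + 14.5349/(1+0.1667)^5 + 18.1861/(1+0.1667)^6 + 170.0809/(1+0.1667)^6 = 104.0227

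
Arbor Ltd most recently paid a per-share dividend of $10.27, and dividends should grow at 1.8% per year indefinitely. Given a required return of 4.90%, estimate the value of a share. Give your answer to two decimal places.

$337.25

Gordon growth model: P₀ = D₁/(r − g). D₁ = 10.27 × (1 + 0.018) = 10.4549.
P₀ = 10.4549 / (0.049 − 0.018) = 10.4549 / 0.031 = 337.2535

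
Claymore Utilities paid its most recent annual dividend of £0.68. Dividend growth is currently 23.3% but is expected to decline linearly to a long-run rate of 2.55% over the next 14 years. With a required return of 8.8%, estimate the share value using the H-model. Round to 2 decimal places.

£26.96

H-model: P₀ = D₀[(1+g_L) + H(g_S−g_L)]/(r−g_L), with H = 14/2 = 7.
P₀ = 0.68 × [(1+0.0255) + 7×(0.233−0.0255)] / (0.088−0.0255)
   = 0.68 × 2.4780 / 0.0625 = 26.9606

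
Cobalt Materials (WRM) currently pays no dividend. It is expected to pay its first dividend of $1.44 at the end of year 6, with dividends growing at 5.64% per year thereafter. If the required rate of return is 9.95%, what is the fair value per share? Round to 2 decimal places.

$20.79

Deferred-dividend DDM. At t=5 the remaining stream is a growing perpetuity with first payment D_6 = 1.44.
V_5 = D_6/(r−g) = 1.44/(0.0995−0.0564) = 33.4107
P₀ = V_5/(1+r)^5 = 33.4107/(1+0.0995)^5 = 20.7926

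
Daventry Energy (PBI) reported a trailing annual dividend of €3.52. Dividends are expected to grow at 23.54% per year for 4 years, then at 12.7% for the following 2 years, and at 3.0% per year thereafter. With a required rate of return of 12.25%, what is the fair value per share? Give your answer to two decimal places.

€86.36

Three-stage DDM. Project D₁…D_6; terminal Gordon value at t=6 with g = 0.03; discount at r = 0.1225.
D_1 = 4.3486
D_2 = 5.3723
D_3 = 6.6369
D_4 = 8.1992
D_5 = 9.2405
D_6 = 10.4141
TV_6 = 10.7265/(0.1225−0.03) = 115.9622
P₀ = Σ Dₜ/(1+r)ᵗ + TV_6/(1+r)^6 = 86.3552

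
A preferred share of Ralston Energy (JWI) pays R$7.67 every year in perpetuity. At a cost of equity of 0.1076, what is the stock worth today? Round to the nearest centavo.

Zero-growth DDM (perpetuity): P₀ = D/r = 7.67 / 0.1076 = 71.2825

R$71.28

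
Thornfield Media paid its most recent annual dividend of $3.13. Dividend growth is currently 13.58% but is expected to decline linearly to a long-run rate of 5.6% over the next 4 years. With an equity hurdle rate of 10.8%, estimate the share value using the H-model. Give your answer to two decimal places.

H-model: P₀ = D₀[(1+g_L) + H(g_S−g_L)]/(r−g_L), with H = 4/2 = 2.
P₀ = 3.13 × [(1+0.056) + 2×(0.1358−0.056)] / (0.108−0.056)
   = 3.13 × 1.2156 / 0.052 = 73.1698

$73.17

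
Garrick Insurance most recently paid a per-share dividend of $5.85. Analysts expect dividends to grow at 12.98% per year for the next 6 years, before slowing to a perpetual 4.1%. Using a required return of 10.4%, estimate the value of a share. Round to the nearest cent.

Two-stage DDM. Project D₁…D_6 at 0.1298, terminal growth 0.041, discount at r = 0.104.
D_1 = 6.6093
D_2 = 7.4672
D_3 = 8.4365
D_4 = 9.5315
D_5 = 10.7687
D_6 = 12.1665
Terminal value at t=6: TV = D_7/(r−g) = 12.6653/(0.104−0.041) = 201.0368
P₀ = 6.6093/(1+0.104)^1 + 7.4672/(1+0.104)^2 + 8.4365/(1+0.104)^3 + 9.5315/(1+0.104)^4 + 10.7687/(1+0.104)^5 + 12.1665/(1+0.104)^6 + 201.0368/(1+0.104)^6 = 149.1207

$149.12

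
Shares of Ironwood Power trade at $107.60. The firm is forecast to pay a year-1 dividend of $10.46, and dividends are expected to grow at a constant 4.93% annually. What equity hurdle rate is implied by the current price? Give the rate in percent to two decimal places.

14.65%

Rearranging the constant-growth DDM: r = D₁/P₀ + g.
r = 10.4600 / 107.60 + 0.0493 = 0.09721 + 0.0493 = 0.14651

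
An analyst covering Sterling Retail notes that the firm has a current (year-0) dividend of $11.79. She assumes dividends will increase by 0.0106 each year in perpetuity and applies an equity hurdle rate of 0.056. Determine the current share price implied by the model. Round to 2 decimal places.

$262.44

Gordon growth model: P₀ = D₁/(r − g). D₁ = 11.79 × (1 + 0.0106) = 11.9150.
P₀ = 11.9150 / (0.056 − 0.0106) = 11.9150 / 0.0454 = 262.4444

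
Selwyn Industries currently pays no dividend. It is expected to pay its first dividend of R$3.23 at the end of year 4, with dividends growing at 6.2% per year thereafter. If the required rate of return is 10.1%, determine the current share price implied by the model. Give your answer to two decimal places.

Deferred-dividend DDM. At t=3 the remaining stream is a growing perpetuity with first payment D_4 = 3.23.
V_3 = D_4/(r−g) = 3.23/(0.101−0.062) = 82.8205
P₀ = V_3/(1+r)^3 = 82.8205/(1+0.101)^3 = 62.0549

R$62.05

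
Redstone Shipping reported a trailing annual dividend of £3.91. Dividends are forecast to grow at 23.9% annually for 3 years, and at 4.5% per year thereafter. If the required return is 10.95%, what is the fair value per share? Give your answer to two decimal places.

Two-stage DDM. Project D₁…D_3 at 0.239, terminal growth 0.045, discount at r = 0.1095.
D_1 = 4.8445
D_2 = 6.0023
D_3 = 7.4369
Terminal value at t=3: TV = D_4/(r−g) = 7.7715/(0.1095−0.045) = 120.4890
P₀ = 4.8445/(1+0.1095)^1 + 6.0023/(1+0.1095)^2 + 7.4369/(1+0.1095)^3 + 120.4890/(1+0.1095)^3 = 102.9072

£102.91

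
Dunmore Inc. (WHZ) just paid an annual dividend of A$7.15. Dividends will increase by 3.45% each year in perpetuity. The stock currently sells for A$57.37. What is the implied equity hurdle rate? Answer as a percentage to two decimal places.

Rearranging the constant-growth DDM: r = D₁/P₀ + g.
D₁ = 7.15 × (1 + 0.0345) = 7.3967.
r = 7.3967 / 57.37 + 0.0345 = 0.12893 + 0.0345 = 0.16343

16.34%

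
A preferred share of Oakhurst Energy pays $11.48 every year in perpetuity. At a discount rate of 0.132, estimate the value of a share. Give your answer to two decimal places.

$86.97

Zero-growth DDM (perpetuity): P₀ = D/r = 11.48 / 0.132 = 86.9697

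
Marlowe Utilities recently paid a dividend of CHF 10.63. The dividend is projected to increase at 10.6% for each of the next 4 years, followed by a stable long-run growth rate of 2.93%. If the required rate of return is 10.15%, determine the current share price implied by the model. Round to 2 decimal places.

Two-stage DDM. Project D₁…D_4 at 0.106, terminal growth 0.0293, discount at r = 0.1015.
D_1 = 11.7568
D_2 = 13.0030
D_3 = 14.3813
D_4 = 15.9057
Terminal value at t=4: TV = D_5/(r−g) = 16.3718/(0.1015−0.0293) = 226.7559
P₀ = 11.7568/(1+0.1015)^1 + 13.0030/(1+0.1015)^2 + 14.3813/(1+0.1015)^3 + 15.9057/(1+0.1015)^4 + 226.7559/(1+0.1015)^4 = 196.9914

CHF 196.99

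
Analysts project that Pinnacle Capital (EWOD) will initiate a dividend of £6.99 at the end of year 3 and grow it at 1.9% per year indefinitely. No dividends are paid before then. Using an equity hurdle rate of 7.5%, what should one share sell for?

Deferred-dividend DDM. At t=2 the remaining stream is a growing perpetuity with first payment D_3 = 6.99.
V_2 = D_3/(r−g) = 6.99/(0.075−0.019) = 124.8214
P₀ = V_2/(1+r)^2 = 124.8214/(1+0.075)^2 = 108.0121

£108.01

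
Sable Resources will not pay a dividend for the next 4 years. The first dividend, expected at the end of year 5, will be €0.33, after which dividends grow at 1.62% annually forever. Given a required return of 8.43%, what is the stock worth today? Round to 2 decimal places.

Deferred-dividend DDM. At t=4 the remaining stream is a growing perpetuity with first payment D_5 = 0.33.
V_4 = D_5/(r−g) = 0.33/(0.0843−0.0162) = 4.8458
P₀ = V_4/(1+r)^4 = 4.8458/(1+0.0843)^4 = 3.5057

€3.51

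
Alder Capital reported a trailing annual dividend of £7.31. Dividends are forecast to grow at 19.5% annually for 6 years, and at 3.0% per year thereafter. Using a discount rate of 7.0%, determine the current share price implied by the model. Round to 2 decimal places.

£430.98

Two-stage DDM. Project D₁…D_6 at 0.195, terminal growth 0.03, discount at r = 0.07.
D_1 = 8.7355
D_2 = 10.4389
D_3 = 12.4744
D_4 = 14.9070
D_5 = 17.8138
D_6 = 21.2875
Terminal value at t=6: TV = D_7/(r−g) = 21.9261/(0.07−0.03) = 548.1533
P₀ = 8.7355/(1+0.07)^1 + 10.4389/(1+0.07)^2 + 12.4744/(1+0.07)^3 + 14.9070/(1+0.07)^4 + 17.8138/(1+0.07)^5 + 21.2875/(1+0.07)^6 + 548.1533/(1+0.07)^6 = 430.9804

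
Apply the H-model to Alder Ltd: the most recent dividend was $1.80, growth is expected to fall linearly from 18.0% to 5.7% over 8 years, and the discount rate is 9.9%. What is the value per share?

$66.39

H-model: P₀ = D₀[(1+g_L) + H(g_S−g_L)]/(r−g_L), with H = 8/2 = 4.
P₀ = 1.80 × [(1+0.057) + 4×(0.18−0.057)] / (0.099−0.057)
   = 1.80 × 1.5490 / 0.042 = 66.3857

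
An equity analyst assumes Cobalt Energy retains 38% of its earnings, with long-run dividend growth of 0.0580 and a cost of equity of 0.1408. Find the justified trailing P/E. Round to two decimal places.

Payout ratio b = 1 − 0.38 = 0.62.
Justified trailing P/E = b(1+g)/(r−g) = 0.62×(1+0.058)/(0.1408−0.058) = 7.9222

7.92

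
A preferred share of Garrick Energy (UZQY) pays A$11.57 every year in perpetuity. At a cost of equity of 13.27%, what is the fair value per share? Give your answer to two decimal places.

Zero-growth DDM (perpetuity): P₀ = D/r = 11.57 / 0.1327 = 87.1891

A$87.19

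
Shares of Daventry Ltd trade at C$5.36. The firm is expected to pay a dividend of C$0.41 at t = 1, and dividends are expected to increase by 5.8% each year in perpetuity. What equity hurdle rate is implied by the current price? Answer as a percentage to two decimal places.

Rearranging the constant-growth DDM: r = D₁/P₀ + g.
r = 0.4100 / 5.36 + 0.058 = 0.07649 + 0.058 = 0.13449

13.45%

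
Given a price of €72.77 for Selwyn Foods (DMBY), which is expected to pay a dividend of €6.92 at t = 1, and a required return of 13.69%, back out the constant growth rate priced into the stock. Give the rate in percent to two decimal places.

4.18%

From P₀ = D₁/(r − g), the implied growth is g = r − D₁/P₀.
g = 0.1369 − 6.92/72.77 = 0.1369 − 0.09509 = 0.04181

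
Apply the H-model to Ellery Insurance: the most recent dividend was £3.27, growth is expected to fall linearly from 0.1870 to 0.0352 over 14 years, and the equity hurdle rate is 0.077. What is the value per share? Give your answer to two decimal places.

£164.11

H-model: P₀ = D₀[(1+g_L) + H(g_S−g_L)]/(r−g_L), with H = 14/2 = 7.
P₀ = 3.27 × [(1+0.0352) + 7×(0.187−0.0352)] / (0.077−0.0352)
   = 3.27 × 2.0978 / 0.0418 = 164.1102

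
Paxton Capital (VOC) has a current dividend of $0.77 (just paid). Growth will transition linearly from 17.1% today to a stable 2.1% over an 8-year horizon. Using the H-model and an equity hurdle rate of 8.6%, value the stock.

$19.20

H-model: P₀ = D₀[(1+g_L) + H(g_S−g_L)]/(r−g_L), with H = 8/2 = 4.
P₀ = 0.77 × [(1+0.021) + 4×(0.171−0.021)] / (0.086−0.021)
   = 0.77 × 1.6210 / 0.065 = 19.2026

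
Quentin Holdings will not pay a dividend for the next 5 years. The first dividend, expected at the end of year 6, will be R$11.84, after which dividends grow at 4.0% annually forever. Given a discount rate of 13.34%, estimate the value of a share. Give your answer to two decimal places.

R$67.78

Deferred-dividend DDM. At t=5 the remaining stream is a growing perpetuity with first payment D_6 = 11.84.
V_5 = D_6/(r−g) = 11.84/(0.1334−0.04) = 126.7666
P₀ = V_5/(1+r)^5 = 126.7666/(1+0.1334)^5 = 67.7780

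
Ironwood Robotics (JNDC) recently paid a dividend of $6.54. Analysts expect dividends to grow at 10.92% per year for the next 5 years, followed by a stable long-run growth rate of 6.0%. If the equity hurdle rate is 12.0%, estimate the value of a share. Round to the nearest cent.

Two-stage DDM. Project D₁…D_5 at 0.1092, terminal growth 0.06, discount at r = 0.12.
D_1 = 7.2542
D_2 = 8.0463
D_3 = 8.9250
D_4 = 9.8996
D_5 = 10.9806
Terminal value at t=5: TV = D_6/(r−g) = 11.6395/(0.12−0.06) = 193.9910
P₀ = 7.2542/(1+0.12)^1 + 8.0463/(1+0.12)^2 + 8.9250/(1+0.12)^3 + 9.8996/(1+0.12)^4 + 10.9806/(1+0.12)^5 + 193.9910/(1+0.12)^5 = 141.8418

$141.84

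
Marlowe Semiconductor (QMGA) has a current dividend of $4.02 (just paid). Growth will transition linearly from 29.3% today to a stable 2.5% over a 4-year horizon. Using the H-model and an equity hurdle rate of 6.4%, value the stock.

H-model: P₀ = D₀[(1+g_L) + H(g_S−g_L)]/(r−g_L), with H = 4/2 = 2.
P₀ = 4.02 × [(1+0.025) + 2×(0.293−0.025)] / (0.064−0.025)
   = 4.02 × 1.5610 / 0.039 = 160.9031

$160.90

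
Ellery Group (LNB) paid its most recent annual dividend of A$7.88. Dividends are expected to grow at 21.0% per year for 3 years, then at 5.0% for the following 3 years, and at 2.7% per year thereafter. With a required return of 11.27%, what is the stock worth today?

Three-stage DDM. Project D₁…D_6; terminal Gordon value at t=6 with g = 0.027; discount at r = 0.1127.
D_1 = 9.5348
D_2 = 11.5371
D_3 = 13.9599
D_4 = 14.6579
D_5 = 15.3908
D_6 = 16.1603
TV_6 = 16.5967/(0.1127−0.027) = 193.6600
P₀ = Σ Dₜ/(1+r)ᵗ + TV_6/(1+r)^6 = 157.1615

A$157.16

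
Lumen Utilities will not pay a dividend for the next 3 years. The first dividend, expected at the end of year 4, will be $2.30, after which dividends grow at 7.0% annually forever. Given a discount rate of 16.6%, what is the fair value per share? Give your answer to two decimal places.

$15.11

Deferred-dividend DDM. At t=3 the remaining stream is a growing perpetuity with first payment D_4 = 2.30.
V_3 = D_4/(r−g) = 2.30/(0.166−0.07) = 23.9583
P₀ = V_3/(1+r)^3 = 23.9583/(1+0.166)^3 = 15.1134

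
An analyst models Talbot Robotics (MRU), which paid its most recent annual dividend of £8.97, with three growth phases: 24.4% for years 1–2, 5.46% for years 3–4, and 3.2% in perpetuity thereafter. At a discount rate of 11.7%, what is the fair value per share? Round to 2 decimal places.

Three-stage DDM. Project D₁…D_4; terminal Gordon value at t=4 with g = 0.032; discount at r = 0.117.
D_1 = 11.1587
D_2 = 13.8814
D_3 = 14.6393
D_4 = 15.4386
TV_4 = 15.9327/(0.117−0.032) = 187.4431
P₀ = Σ Dₜ/(1+r)ᵗ + TV_4/(1+r)^4 = 161.9455

£161.95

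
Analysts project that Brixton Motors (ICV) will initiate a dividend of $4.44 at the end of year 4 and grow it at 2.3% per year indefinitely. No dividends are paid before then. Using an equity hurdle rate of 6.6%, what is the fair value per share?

$85.24

Deferred-dividend DDM. At t=3 the remaining stream is a growing perpetuity with first payment D_4 = 4.44.
V_3 = D_4/(r−g) = 4.44/(0.066−0.023) = 103.2558
P₀ = V_3/(1+r)^3 = 103.2558/(1+0.066)^3 = 85.2399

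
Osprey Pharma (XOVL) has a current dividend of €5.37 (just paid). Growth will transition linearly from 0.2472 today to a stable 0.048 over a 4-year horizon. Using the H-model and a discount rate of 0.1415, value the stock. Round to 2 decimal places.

H-model: P₀ = D₀[(1+g_L) + H(g_S−g_L)]/(r−g_L), with H = 4/2 = 2.
P₀ = 5.37 × [(1+0.048) + 2×(0.2472−0.048)] / (0.1415−0.048)
   = 5.37 × 1.4464 / 0.0935 = 83.0713

€83.07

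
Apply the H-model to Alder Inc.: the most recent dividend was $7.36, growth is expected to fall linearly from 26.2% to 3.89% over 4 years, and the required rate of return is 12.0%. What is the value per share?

H-model: P₀ = D₀[(1+g_L) + H(g_S−g_L)]/(r−g_L), with H = 4/2 = 2.
P₀ = 7.36 × [(1+0.0389) + 2×(0.262−0.0389)] / (0.12−0.0389)
   = 7.36 × 1.4851 / 0.0811 = 134.7760

$134.78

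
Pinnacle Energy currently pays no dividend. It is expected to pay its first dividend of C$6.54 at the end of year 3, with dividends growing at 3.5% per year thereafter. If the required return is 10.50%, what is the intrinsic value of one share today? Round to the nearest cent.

C$76.52

Deferred-dividend DDM. At t=2 the remaining stream is a growing perpetuity with first payment D_3 = 6.54.
V_2 = D_3/(r−g) = 6.54/(0.105−0.035) = 93.4286
P₀ = V_2/(1+r)^2 = 93.4286/(1+0.105)^2 = 76.5165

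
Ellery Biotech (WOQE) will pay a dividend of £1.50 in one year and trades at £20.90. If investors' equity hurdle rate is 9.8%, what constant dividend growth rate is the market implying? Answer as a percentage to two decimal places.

2.62%

From P₀ = D₁/(r − g), the implied growth is g = r − D₁/P₀.
g = 0.098 − 1.50/20.90 = 0.098 − 0.07177 = 0.02623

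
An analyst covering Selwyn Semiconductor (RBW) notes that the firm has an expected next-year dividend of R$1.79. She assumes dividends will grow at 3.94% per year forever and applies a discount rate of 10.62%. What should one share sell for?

Gordon growth model: P₀ = D₁/(r − g), with D₁ = 1.79 given directly.
P₀ = 1.7900 / (0.1062 − 0.0394) = 1.7900 / 0.0668 = 26.7964

R$26.80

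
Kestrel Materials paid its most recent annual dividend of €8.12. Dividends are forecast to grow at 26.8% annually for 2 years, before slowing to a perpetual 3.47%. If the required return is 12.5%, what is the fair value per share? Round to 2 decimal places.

€137.67

Two-stage DDM. Project D₁…D_2 at 0.268, terminal growth 0.0347, discount at r = 0.125.
D_1 = 10.2962
D_2 = 13.0555
Terminal value at t=2: TV = D_3/(r−g) = 13.5086/(0.125−0.0347) = 149.5964
P₀ = 10.2962/(1+0.125)^1 + 13.0555/(1+0.125)^2 + 149.5964/(1+0.125)^2 = 137.6673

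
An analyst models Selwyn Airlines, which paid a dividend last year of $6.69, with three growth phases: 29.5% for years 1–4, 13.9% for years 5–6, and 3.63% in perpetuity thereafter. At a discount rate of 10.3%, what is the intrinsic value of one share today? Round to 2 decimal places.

Three-stage DDM. Project D₁…D_6; terminal Gordon value at t=6 with g = 0.0363; discount at r = 0.103.
D_1 = 8.6636
D_2 = 11.2193
D_3 = 14.5290
D_4 = 18.8150
D_5 = 21.4303
D_6 = 24.4091
TV_6 = 25.2952/(0.103−0.0363) = 379.2384
P₀ = Σ Dₜ/(1+r)ᵗ + TV_6/(1+r)^6 = 277.8970

$277.90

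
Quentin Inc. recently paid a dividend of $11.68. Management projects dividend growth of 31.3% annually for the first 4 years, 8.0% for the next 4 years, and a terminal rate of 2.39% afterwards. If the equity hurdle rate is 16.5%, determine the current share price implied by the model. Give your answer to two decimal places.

Three-stage DDM. Project D₁…D_8; terminal Gordon value at t=8 with g = 0.0239; discount at r = 0.165.
D_1 = 15.3358
D_2 = 20.1360
D_3 = 26.4385
D_4 = 34.7138
D_5 = 37.4909
D_6 = 40.4901
D_7 = 43.7293
D_8 = 47.2277
TV_8 = 48.3564/(0.165−0.0239) = 342.7104
P₀ = Σ Dₜ/(1+r)ᵗ + TV_8/(1+r)^8 = 227.1634

$227.16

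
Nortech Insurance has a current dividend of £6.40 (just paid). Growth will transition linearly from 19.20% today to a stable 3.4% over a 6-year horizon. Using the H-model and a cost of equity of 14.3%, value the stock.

H-model: P₀ = D₀[(1+g_L) + H(g_S−g_L)]/(r−g_L), with H = 6/2 = 3.
P₀ = 6.40 × [(1+0.034) + 3×(0.192−0.034)] / (0.143−0.034)
   = 6.40 × 1.5080 / 0.109 = 88.5431

£88.54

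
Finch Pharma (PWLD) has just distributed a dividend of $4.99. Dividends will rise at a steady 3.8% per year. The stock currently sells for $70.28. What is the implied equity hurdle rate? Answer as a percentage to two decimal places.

11.17%

Rearranging the constant-growth DDM: r = D₁/P₀ + g.
D₁ = 4.99 × (1 + 0.038) = 5.1796.
r = 5.1796 / 70.28 + 0.038 = 0.07370 + 0.038 = 0.11170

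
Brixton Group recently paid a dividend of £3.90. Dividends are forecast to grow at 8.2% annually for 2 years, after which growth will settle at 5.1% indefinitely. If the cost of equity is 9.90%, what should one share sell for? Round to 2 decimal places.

Two-stage DDM. Project D₁…D_2 at 0.082, terminal growth 0.051, discount at r = 0.099.
D_1 = 4.2198
D_2 = 4.5658
Terminal value at t=2: TV = D_3/(r−g) = 4.7987/(0.099−0.051) = 99.9725
P₀ = 4.2198/(1+0.099)^1 + 4.5658/(1+0.099)^2 + 99.9725/(1+0.099)^2 = 90.3923

£90.39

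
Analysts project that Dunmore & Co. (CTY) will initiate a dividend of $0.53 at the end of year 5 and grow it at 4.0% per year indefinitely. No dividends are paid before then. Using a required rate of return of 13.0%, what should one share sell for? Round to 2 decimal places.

$3.61

Deferred-dividend DDM. At t=4 the remaining stream is a growing perpetuity with first payment D_5 = 0.53.
V_4 = D_5/(r−g) = 0.53/(0.13−0.04) = 5.8889
P₀ = V_4/(1+r)^4 = 5.8889/(1+0.13)^4 = 3.6118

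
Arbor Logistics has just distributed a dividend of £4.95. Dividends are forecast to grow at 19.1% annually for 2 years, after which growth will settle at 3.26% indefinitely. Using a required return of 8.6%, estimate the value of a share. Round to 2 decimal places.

£126.50

Two-stage DDM. Project D₁…D_2 at 0.191, terminal growth 0.0326, discount at r = 0.086.
D_1 = 5.8955
D_2 = 7.0215
Terminal value at t=2: TV = D_3/(r−g) = 7.2504/(0.086−0.0326) = 135.7749
P₀ = 5.8955/(1+0.086)^1 + 7.0215/(1+0.086)^2 + 135.7749/(1+0.086)^2 = 126.5045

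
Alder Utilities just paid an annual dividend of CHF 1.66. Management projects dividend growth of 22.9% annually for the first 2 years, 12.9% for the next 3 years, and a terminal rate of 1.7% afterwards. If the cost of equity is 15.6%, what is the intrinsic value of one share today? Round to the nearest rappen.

Three-stage DDM. Project D₁…D_5; terminal Gordon value at t=5 with g = 0.017; discount at r = 0.156.
D_1 = 2.0401
D_2 = 2.5073
D_3 = 2.8308
D_4 = 3.1959
D_5 = 3.6082
TV_5 = 3.6696/(0.156−0.017) = 26.3998
P₀ = Σ Dₜ/(1+r)ᵗ + TV_5/(1+r)^5 = 21.7993

CHF 21.80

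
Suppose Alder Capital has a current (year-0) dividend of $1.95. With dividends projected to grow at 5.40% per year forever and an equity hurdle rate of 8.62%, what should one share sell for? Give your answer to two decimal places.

$63.83

Gordon growth model: P₀ = D₁/(r − g). D₁ = 1.95 × (1 + 0.054) = 2.0553.
P₀ = 2.0553 / (0.0862 − 0.054) = 2.0553 / 0.0322 = 63.8292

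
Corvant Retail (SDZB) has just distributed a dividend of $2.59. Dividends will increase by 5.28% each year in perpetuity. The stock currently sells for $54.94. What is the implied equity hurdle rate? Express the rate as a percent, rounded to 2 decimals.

Rearranging the constant-growth DDM: r = D₁/P₀ + g.
D₁ = 2.59 × (1 + 0.0528) = 2.7268.
r = 2.7268 / 54.94 + 0.0528 = 0.04963 + 0.0528 = 0.10243

10.24%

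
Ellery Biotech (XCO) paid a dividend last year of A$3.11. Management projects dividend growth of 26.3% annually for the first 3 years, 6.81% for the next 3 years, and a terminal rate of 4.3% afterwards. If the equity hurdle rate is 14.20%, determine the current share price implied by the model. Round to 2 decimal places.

A$58.77

Three-stage DDM. Project D₁…D_6; terminal Gordon value at t=6 with g = 0.043; discount at r = 0.142.
D_1 = 3.9279
D_2 = 4.9610
D_3 = 6.2657
D_4 = 6.6924
D_5 = 7.1482
D_6 = 7.6349
TV_6 = 7.9633/(0.142−0.043) = 80.4369
P₀ = Σ Dₜ/(1+r)ᵗ + TV_6/(1+r)^6 = 58.7699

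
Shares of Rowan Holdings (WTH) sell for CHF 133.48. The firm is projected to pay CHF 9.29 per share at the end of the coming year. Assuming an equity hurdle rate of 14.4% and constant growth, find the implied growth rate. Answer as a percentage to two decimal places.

From P₀ = D₁/(r − g), the implied growth is g = r − D₁/P₀.
g = 0.144 − 9.29/133.48 = 0.144 − 0.06960 = 0.07440

7.44%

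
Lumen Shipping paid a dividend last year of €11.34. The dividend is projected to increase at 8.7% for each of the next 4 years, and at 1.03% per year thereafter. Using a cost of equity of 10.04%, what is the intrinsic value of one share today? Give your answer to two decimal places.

Two-stage DDM. Project D₁…D_4 at 0.087, terminal growth 0.0103, discount at r = 0.1004.
D_1 = 12.3266
D_2 = 13.3990
D_3 = 14.5647
D_4 = 15.8318
Terminal value at t=4: TV = D_5/(r−g) = 15.9949/(0.1004−0.0103) = 177.5239
P₀ = 12.3266/(1+0.1004)^1 + 13.3990/(1+0.1004)^2 + 14.5647/(1+0.1004)^3 + 15.8318/(1+0.1004)^4 + 177.5239/(1+0.1004)^4 = 165.0708

€165.07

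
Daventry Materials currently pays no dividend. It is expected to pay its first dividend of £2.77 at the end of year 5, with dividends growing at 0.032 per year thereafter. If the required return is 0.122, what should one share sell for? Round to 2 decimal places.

£19.42

Deferred-dividend DDM. At t=4 the remaining stream is a growing perpetuity with first payment D_5 = 2.77.
V_4 = D_5/(r−g) = 2.77/(0.122−0.032) = 30.7778
P₀ = V_4/(1+r)^4 = 30.7778/(1+0.122)^4 = 19.4207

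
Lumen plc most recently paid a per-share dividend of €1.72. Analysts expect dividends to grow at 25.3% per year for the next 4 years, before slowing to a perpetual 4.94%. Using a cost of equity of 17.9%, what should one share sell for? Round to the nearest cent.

€25.80

Two-stage DDM. Project D₁…D_4 at 0.253, terminal growth 0.0494, discount at r = 0.179.
D_1 = 2.1552
D_2 = 2.7004
D_3 = 3.3836
D_4 = 4.2397
Terminal value at t=4: TV = D_5/(r−g) = 4.4491/(0.179−0.0494) = 34.3296
P₀ = 2.1552/(1+0.179)^1 + 2.7004/(1+0.179)^2 + 3.3836/(1+0.179)^3 + 4.2397/(1+0.179)^4 + 34.3296/(1+0.179)^4 = 25.7964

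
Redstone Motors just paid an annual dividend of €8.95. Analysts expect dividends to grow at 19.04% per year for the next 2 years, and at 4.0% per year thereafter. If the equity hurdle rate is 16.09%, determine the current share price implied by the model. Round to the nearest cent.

€99.54

Two-stage DDM. Project D₁…D_2 at 0.1904, terminal growth 0.04, discount at r = 0.1609.
D_1 = 10.6541
D_2 = 12.6826
Terminal value at t=2: TV = D_3/(r−g) = 13.1899/(0.1609−0.04) = 109.0978
P₀ = 10.6541/(1+0.1609)^1 + 12.6826/(1+0.1609)^2 + 109.0978/(1+0.1609)^2 = 99.5398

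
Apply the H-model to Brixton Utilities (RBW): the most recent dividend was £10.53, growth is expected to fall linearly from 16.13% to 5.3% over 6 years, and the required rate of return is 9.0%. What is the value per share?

H-model: P₀ = D₀[(1+g_L) + H(g_S−g_L)]/(r−g_L), with H = 6/2 = 3.
P₀ = 10.53 × [(1+0.053) + 3×(0.1613−0.053)] / (0.09−0.053)
   = 10.53 × 1.3779 / 0.037 = 392.1429

£392.14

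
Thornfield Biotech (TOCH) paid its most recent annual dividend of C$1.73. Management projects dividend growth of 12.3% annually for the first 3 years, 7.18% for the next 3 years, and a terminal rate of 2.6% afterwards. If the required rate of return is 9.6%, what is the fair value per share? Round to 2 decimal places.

Three-stage DDM. Project D₁…D_6; terminal Gordon value at t=6 with g = 0.026; discount at r = 0.096.
D_1 = 1.9428
D_2 = 2.1818
D_3 = 2.4501
D_4 = 2.6260
D_5 = 2.8146
D_6 = 3.0167
TV_6 = 3.0951/(0.096−0.026) = 44.2156
P₀ = Σ Dₜ/(1+r)ᵗ + TV_6/(1+r)^6 = 36.3002

C$36.30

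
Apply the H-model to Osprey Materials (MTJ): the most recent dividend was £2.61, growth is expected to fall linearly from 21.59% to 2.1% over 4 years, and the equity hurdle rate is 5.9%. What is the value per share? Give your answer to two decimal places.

£96.90

H-model: P₀ = D₀[(1+g_L) + H(g_S−g_L)]/(r−g_L), with H = 4/2 = 2.
P₀ = 2.61 × [(1+0.021) + 2×(0.2159−0.021)] / (0.059−0.021)
   = 2.61 × 1.4108 / 0.038 = 96.8997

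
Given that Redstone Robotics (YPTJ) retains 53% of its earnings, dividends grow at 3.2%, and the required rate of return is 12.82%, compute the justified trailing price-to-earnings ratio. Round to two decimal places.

Payout ratio b = 1 − 0.53 = 0.47.
Justified trailing P/E = b(1+g)/(r−g) = 0.47×(1+0.032)/(0.1282−0.032) = 5.0420

5.04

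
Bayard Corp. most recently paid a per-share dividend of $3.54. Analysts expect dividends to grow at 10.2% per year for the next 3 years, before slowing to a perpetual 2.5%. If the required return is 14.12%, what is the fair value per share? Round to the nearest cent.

$38.02

Two-stage DDM. Project D₁…D_3 at 0.102, terminal growth 0.025, discount at r = 0.1412.
D_1 = 3.9011
D_2 = 4.2990
D_3 = 4.7375
Terminal value at t=3: TV = D_4/(r−g) = 4.8559/(0.1412−0.025) = 41.7894
P₀ = 3.9011/(1+0.1412)^1 + 4.2990/(1+0.1412)^2 + 4.7375/(1+0.1412)^3 + 41.7894/(1+0.1412)^3 = 38.0247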